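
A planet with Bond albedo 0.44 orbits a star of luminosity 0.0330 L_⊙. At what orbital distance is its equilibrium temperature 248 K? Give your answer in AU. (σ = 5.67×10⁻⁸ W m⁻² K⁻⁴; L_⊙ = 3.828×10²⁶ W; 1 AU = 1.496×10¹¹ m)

d ≈ 0.171 AU

L = 0.0330 × 3.828×10²⁶ = 1.26×10²⁵ W.
From T_eq⁴ = L(1−A)/(16πσd²): d = √[L(1−A)/(16πσT_eq⁴)].
d = √[1.26×10²⁵ × 0.56 / (16π × 5.67×10⁻⁸ × (248)⁴)] = 2.56×10¹⁰ m = 0.171 AU.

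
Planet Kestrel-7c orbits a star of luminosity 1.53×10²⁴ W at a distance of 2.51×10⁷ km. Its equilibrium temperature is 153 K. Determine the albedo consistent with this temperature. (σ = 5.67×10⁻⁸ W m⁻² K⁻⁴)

d = 2.51×10⁷ km = 2.51×10¹⁰ m.
Flux: S = L/(4πd²) = 1.53×10²⁴/(4π×(2.51×10¹⁰)²) = 193 W m⁻².
From T_eq⁴ = S(1−A)/(4σ): 1−A = 4σT_eq⁴/S.
1−A = 4 × 5.67×10⁻⁸ × (153)⁴ / 193 = 0.643.

A ≈ 0.36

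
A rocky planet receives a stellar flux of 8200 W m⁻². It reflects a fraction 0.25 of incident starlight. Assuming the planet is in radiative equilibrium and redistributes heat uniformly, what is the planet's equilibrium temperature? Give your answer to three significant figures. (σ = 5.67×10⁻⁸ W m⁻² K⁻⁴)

T_eq ≈ 406 K

Energy balance: absorbed = emitted ⇒ πR²·S(1−A) = 4πR²·σT_eq⁴, so T_eq⁴ = S(1−A)/(4σ).
T_eq = [8200 × 0.75 / (4 × 5.67×10⁻⁸)]^(1/4) = (2.71×10¹⁰)^(1/4) = 406 K.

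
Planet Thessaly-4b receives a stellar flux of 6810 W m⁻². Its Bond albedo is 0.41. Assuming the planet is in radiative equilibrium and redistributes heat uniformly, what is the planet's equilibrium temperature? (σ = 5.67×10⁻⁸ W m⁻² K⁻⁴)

Energy balance: absorbed = emitted ⇒ πR²·S(1−A) = 4πR²·σT_eq⁴, so T_eq⁴ = S(1−A)/(4σ).
T_eq = [6810 × 0.59 / (4 × 5.67×10⁻⁸)]^(1/4) = (1.77×10¹⁰)^(1/4) = 365 K.

T_eq ≈ 365 K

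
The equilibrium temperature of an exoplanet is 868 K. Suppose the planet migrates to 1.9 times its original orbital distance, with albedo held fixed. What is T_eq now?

T_eq ∝ L^(1/4) · d^(−1/2).
T′ = 868 / 1.9^(1/2) = 630 K.

T_eq ≈ 630 K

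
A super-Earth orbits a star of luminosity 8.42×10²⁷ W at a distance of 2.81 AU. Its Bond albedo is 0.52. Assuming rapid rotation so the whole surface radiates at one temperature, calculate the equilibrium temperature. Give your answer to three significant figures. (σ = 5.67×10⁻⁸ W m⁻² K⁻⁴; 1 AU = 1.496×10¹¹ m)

d = 2.81 AU = 4.20×10¹¹ m.
Flux: S = L/(4πd²) = 8.42×10²⁷/(4π×(4.20×10¹¹)²) = 3790 W m⁻².
Energy balance: absorbed = emitted ⇒ πR²·S(1−A) = 4πR²·σT_eq⁴, so T_eq⁴ = S(1−A)/(4σ).
T_eq = [3790 × 0.48 / (4 × 5.67×10⁻⁸)]^(1/4) = (8.02×10⁹)^(1/4) = 299 K.

T_eq ≈ 299 K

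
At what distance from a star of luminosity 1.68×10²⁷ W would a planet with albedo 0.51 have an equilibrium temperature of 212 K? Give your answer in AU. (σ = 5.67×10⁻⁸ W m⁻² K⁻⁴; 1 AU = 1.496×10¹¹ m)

From T_eq⁴ = L(1−A)/(16πσd²): d = √[L(1−A)/(16πσT_eq⁴)].
d = √[1.68×10²⁷ × 0.49 / (16π × 5.67×10⁻⁸ × (212)⁴)] = 3.78×10¹¹ m = 2.53 AU.

d ≈ 2.53 AU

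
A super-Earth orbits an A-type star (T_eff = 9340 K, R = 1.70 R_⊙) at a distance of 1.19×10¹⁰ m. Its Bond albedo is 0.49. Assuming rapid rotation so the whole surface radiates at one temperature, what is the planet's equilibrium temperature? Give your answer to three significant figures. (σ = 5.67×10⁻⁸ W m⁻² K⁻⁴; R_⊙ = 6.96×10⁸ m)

R_⋆ = 1.70 × 6.96×10⁸ = 1.18×10⁹ m.
L = 4πR_⋆²σT_⋆⁴ = 4π(1.18×10⁹)² × 5.67×10⁻⁸ × (9340)⁴ = 7.59×10²⁷ W.
S = L/(4πd²) = 4.27×10⁶ W m⁻².
Energy balance: absorbed = emitted ⇒ πR²·S(1−A) = 4πR²·σT_eq⁴, so T_eq⁴ = S(1−A)/(4σ).
T_eq = [4.27×10⁶ × 0.51 / (4 × 5.67×10⁻⁸)]^(1/4) = (9.59×10¹²)^(1/4) = 1760 K.

T_eq ≈ 1760 K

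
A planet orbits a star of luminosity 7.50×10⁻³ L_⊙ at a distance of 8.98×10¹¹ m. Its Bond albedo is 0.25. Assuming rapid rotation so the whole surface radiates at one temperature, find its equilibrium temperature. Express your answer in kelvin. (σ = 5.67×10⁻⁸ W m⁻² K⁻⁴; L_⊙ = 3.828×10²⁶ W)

L = 7.50×10⁻³ × 3.828×10²⁶ = 2.87×10²⁴ W.
Flux: S = L/(4πd²) = 2.87×10²⁴/(4π×(8.98×10¹¹)²) = 0.283 W m⁻².
Energy balance: absorbed = emitted ⇒ πR²·S(1−A) = 4πR²·σT_eq⁴, so T_eq⁴ = S(1−A)/(4σ).
T_eq = [0.283 × 0.75 / (4 × 5.67×10⁻⁸)]^(1/4) = (9.37×10⁵)^(1/4) = 31.1 K.

T_eq ≈ 31.1 K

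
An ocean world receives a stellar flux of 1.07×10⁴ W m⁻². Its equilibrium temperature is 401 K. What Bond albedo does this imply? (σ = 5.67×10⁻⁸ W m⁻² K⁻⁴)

A ≈ 0.45

From T_eq⁴ = S(1−A)/(4σ): 1−A = 4σT_eq⁴/S.
1−A = 4 × 5.67×10⁻⁸ × (401)⁴ / 1.07×10⁴ = 0.548.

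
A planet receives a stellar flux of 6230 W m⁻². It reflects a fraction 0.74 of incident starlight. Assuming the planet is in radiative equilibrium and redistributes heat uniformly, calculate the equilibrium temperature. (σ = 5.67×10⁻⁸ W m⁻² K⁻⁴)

T_eq ≈ 291 K

Energy balance: absorbed = emitted ⇒ πR²·S(1−A) = 4πR²·σT_eq⁴, so T_eq⁴ = S(1−A)/(4σ).
T_eq = [6230 × 0.26 / (4 × 5.67×10⁻⁸)]^(1/4) = (7.14×10⁹)^(1/4) = 291 K.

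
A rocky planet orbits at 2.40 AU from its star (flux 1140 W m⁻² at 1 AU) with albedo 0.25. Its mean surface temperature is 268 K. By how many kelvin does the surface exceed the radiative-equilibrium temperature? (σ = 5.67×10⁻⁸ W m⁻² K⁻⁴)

ΔT ≈ 108.1 K

S = 1140/2.40² = 197.9 W m⁻².
T_eq = [S(1−A)/(4σ)]^(1/4) = [197.9×0.75/(4×5.67×10⁻⁸)]^(1/4) = 159.9 K.
ΔT = T_surf − T_eq = 268 − 159.9.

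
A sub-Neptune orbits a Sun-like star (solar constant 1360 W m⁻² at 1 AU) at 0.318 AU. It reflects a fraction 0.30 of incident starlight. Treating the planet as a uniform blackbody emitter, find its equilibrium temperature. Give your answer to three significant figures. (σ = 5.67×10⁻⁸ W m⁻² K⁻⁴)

T_eq ≈ 451 K

Flux at 0.318 AU: S = 1360/0.318² = 1.34×10⁴ W m⁻².
Energy balance: absorbed = emitted ⇒ πR²·S(1−A) = 4πR²·σT_eq⁴, so T_eq⁴ = S(1−A)/(4σ).
T_eq = [1.34×10⁴ × 0.70 / (4 × 5.67×10⁻⁸)]^(1/4) = (4.15×10¹⁰)^(1/4) = 451 K.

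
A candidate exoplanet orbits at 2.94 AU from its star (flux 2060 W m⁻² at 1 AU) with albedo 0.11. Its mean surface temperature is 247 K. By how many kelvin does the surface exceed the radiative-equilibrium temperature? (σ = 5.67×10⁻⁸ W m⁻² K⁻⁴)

S = 2060/2.94² = 238.3 W m⁻².
T_eq = [S(1−A)/(4σ)]^(1/4) = [238.3×0.89/(4×5.67×10⁻⁸)]^(1/4) = 174.9 K.
ΔT = T_surf − T_eq = 247 − 174.9.

ΔT ≈ 72.1 K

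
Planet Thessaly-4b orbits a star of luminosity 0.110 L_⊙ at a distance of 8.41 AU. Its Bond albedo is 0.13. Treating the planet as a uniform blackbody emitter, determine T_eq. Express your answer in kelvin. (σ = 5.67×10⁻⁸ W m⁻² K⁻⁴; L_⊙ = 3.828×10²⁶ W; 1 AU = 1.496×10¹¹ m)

d = 8.41 AU = 1.26×10¹² m.
L = 0.110 × 3.828×10²⁶ = 4.21×10²⁵ W.
Flux: S = L/(4πd²) = 4.21×10²⁵/(4π×(1.26×10¹²)²) = 2.12 W m⁻².
Energy balance: absorbed = emitted ⇒ πR²·S(1−A) = 4πR²·σT_eq⁴, so T_eq⁴ = S(1−A)/(4σ).
T_eq = [2.12 × 0.87 / (4 × 5.67×10⁻⁸)]^(1/4) = (8.12×10⁶)^(1/4) = 53.4 K.

T_eq ≈ 53.4 K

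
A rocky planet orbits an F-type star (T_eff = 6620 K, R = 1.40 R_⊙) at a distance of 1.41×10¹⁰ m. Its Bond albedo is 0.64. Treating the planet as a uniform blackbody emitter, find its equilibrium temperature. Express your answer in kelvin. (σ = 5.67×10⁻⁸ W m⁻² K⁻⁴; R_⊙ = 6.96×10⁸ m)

T_eq ≈ 953 K

R_⋆ = 1.40 × 6.96×10⁸ = 9.74×10⁸ m.
L = 4πR_⋆²σT_⋆⁴ = 4π(9.74×10⁸)² × 5.67×10⁻⁸ × (6620)⁴ = 1.30×10²⁷ W.
S = L/(4πd²) = 5.20×10⁵ W m⁻².
Energy balance: absorbed = emitted ⇒ πR²·S(1−A) = 4πR²·σT_eq⁴, so T_eq⁴ = S(1−A)/(4σ).
T_eq = [5.20×10⁵ × 0.36 / (4 × 5.67×10⁻⁸)]^(1/4) = (8.25×10¹¹)^(1/4) = 953 K.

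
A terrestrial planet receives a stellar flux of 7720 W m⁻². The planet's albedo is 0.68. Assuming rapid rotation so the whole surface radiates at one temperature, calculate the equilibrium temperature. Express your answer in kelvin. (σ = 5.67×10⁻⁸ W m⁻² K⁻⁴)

Energy balance: absorbed = emitted ⇒ πR²·S(1−A) = 4πR²·σT_eq⁴, so T_eq⁴ = S(1−A)/(4σ).
T_eq = [7720 × 0.32 / (4 × 5.67×10⁻⁸)]^(1/4) = (1.09×10¹⁰)^(1/4) = 323 K.

T_eq ≈ 323 K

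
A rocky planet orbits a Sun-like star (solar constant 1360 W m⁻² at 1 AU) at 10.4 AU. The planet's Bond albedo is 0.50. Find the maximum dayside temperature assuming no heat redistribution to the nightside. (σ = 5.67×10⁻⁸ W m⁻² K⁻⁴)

T_ss ≈ 103 K

Flux at 10.4 AU: S = 1360/10.4² = 12.6 W m⁻².
With no redistribution each surface element balances locally: S(1−A) = σT⁴.
T = [12.6 × 0.50 / 5.67×10⁻⁸]^(1/4) = (1.11×10⁸)^(1/4) = 103 K.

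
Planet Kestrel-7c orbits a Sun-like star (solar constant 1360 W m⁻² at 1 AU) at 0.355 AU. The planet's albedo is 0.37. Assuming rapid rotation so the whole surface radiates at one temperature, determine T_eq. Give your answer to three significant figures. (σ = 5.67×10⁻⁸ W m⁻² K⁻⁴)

Flux at 0.355 AU: S = 1360/0.355² = 1.08×10⁴ W m⁻².
Energy balance: absorbed = emitted ⇒ πR²·S(1−A) = 4πR²·σT_eq⁴, so T_eq⁴ = S(1−A)/(4σ).
T_eq = [1.08×10⁴ × 0.63 / (4 × 5.67×10⁻⁸)]^(1/4) = (3.00×10¹⁰)^(1/4) = 416 K.

T_eq ≈ 416 K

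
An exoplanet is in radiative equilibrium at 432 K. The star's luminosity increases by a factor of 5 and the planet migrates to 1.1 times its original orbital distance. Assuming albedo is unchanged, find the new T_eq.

T_eq ∝ L^(1/4) · d^(−1/2).
T′ = 432 × 5^(1/4) / 1.1^(1/2) = 616 K.

T_eq ≈ 616 K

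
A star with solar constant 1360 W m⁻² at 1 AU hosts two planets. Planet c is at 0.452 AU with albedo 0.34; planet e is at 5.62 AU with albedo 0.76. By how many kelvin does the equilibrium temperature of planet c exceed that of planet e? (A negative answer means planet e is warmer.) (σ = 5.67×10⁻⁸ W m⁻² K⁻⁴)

T_eq = [S₀(1−A)/(4σd²)]^(1/4), so T ∝ (1−A)^(1/4) / √d.
T₁ = [1360×0.66/(4×5.67×10⁻⁸×0.452²)]^(1/4) = 373.07 K.
T₂ = [1360×0.24/(4×5.67×10⁻⁸×5.62²)]^(1/4) = 82.16 K.

ΔT ≈ 290.9 K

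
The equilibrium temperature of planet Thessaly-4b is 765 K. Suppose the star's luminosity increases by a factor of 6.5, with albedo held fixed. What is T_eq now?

T_eq ∝ L^(1/4) · d^(−1/2).
T′ = 765 × 6.5^(1/4) = 1220 K.

T_eq ≈ 1220 K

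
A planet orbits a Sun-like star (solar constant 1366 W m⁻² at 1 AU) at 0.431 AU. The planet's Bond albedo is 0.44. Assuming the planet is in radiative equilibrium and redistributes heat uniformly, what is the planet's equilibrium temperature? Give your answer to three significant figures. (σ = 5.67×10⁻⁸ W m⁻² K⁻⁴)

Flux at 0.431 AU: S = 1366/0.431² = 7350 W m⁻².
Energy balance: absorbed = emitted ⇒ πR²·S(1−A) = 4πR²·σT_eq⁴, so T_eq⁴ = S(1−A)/(4σ).
T_eq = [7350 × 0.56 / (4 × 5.67×10⁻⁸)]^(1/4) = (1.82×10¹⁰)^(1/4) = 367 K.

T_eq ≈ 367 K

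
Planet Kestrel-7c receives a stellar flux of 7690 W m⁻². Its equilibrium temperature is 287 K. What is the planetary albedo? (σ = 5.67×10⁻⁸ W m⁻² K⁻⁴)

A ≈ 0.80

From T_eq⁴ = S(1−A)/(4σ): 1−A = 4σT_eq⁴/S.
1−A = 4 × 5.67×10⁻⁸ × (287)⁴ / 7690 = 0.200.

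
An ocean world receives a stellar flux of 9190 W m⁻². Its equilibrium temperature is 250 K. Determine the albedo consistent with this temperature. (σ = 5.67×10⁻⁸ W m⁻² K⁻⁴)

A ≈ 0.90

From T_eq⁴ = S(1−A)/(4σ): 1−A = 4σT_eq⁴/S.
1−A = 4 × 5.67×10⁻⁸ × (250)⁴ / 9190 = 0.096.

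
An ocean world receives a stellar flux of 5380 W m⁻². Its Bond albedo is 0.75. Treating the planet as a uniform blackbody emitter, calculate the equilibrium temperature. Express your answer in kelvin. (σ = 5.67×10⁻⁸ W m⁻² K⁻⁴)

T_eq ≈ 278 K

Energy balance: absorbed = emitted ⇒ πR²·S(1−A) = 4πR²·σT_eq⁴, so T_eq⁴ = S(1−A)/(4σ).
T_eq = [5380 × 0.25 / (4 × 5.67×10⁻⁸)]^(1/4) = (5.93×10⁹)^(1/4) = 278 K.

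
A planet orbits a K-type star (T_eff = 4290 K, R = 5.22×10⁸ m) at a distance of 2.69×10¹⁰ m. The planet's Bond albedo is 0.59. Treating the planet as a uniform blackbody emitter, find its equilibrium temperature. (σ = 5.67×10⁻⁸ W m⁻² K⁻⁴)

T_eq ≈ 338 K

L = 4πR_⋆²σT_⋆⁴ = 4π(5.22×10⁸)² × 5.67×10⁻⁸ × (4290)⁴ = 6.58×10²⁵ W.
S = L/(4πd²) = 7230 W m⁻².
Energy balance: absorbed = emitted ⇒ πR²·S(1−A) = 4πR²·σT_eq⁴, so T_eq⁴ = S(1−A)/(4σ).
T_eq = [7230 × 0.41 / (4 × 5.67×10⁻⁸)]^(1/4) = (1.31×10¹⁰)^(1/4) = 338 K.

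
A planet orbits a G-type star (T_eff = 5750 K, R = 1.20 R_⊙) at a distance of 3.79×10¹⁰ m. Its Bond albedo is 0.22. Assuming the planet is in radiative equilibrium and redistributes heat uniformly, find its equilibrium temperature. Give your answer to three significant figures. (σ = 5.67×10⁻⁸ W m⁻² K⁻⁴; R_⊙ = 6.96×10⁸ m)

T_eq ≈ 567 K

R_⋆ = 1.20 × 6.96×10⁸ = 8.35×10⁸ m.
L = 4πR_⋆²σT_⋆⁴ = 4π(8.35×10⁸)² × 5.67×10⁻⁸ × (5750)⁴ = 5.43×10²⁶ W.
S = L/(4πd²) = 3.01×10⁴ W m⁻².
Energy balance: absorbed = emitted ⇒ πR²·S(1−A) = 4πR²·σT_eq⁴, so T_eq⁴ = S(1−A)/(4σ).
T_eq = [3.01×10⁴ × 0.78 / (4 × 5.67×10⁻⁸)]^(1/4) = (1.04×10¹¹)^(1/4) = 567 K.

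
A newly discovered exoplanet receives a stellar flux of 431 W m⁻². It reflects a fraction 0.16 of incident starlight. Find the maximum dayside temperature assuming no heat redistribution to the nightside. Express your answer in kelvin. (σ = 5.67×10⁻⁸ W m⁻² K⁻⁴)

With no redistribution each surface element balances locally: S(1−A) = σT⁴.
T = [431 × 0.84 / 5.67×10⁻⁸]^(1/4) = (6.39×10⁹)^(1/4) = 283 K.

T_ss ≈ 283 K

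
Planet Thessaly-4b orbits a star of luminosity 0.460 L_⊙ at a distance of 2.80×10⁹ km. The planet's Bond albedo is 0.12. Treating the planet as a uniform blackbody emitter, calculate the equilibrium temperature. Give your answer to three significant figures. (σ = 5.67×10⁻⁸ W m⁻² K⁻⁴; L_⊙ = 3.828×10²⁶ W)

d = 2.80×10⁹ km = 2.80×10¹² m.
L = 0.460 × 3.828×10²⁶ = 1.76×10²⁶ W.
Flux: S = L/(4πd²) = 1.76×10²⁶/(4π×(2.80×10¹²)²) = 1.79 W m⁻².
Energy balance: absorbed = emitted ⇒ πR²·S(1−A) = 4πR²·σT_eq⁴, so T_eq⁴ = S(1−A)/(4σ).
T_eq = [1.79 × 0.88 / (4 × 5.67×10⁻⁸)]^(1/4) = (6.93×10⁶)^(1/4) = 51.3 K.

T_eq ≈ 51.3 K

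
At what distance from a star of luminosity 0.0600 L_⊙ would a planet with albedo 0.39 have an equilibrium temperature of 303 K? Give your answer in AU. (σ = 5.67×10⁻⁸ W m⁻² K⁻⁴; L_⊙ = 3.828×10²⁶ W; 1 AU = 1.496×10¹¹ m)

L = 0.0600 × 3.828×10²⁶ = 2.30×10²⁵ W.
From T_eq⁴ = L(1−A)/(16πσd²): d = √[L(1−A)/(16πσT_eq⁴)].
d = √[2.30×10²⁵ × 0.61 / (16π × 5.67×10⁻⁸ × (303)⁴)] = 2.41×10¹⁰ m = 0.161 AU.

d ≈ 0.161 AU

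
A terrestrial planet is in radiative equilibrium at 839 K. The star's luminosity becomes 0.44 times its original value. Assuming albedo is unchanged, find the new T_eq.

T_eq ∝ L^(1/4) · d^(−1/2).
T′ = 839 × 0.44^(1/4) = 683 K.

T_eq ≈ 683 K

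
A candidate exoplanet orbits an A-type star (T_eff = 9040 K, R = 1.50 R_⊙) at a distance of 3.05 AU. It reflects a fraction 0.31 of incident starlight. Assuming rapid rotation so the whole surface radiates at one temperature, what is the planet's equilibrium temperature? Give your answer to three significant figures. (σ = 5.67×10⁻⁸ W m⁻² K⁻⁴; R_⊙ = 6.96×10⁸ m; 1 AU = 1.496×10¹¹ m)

T_eq ≈ 279 K

R_⋆ = 1.50 × 6.96×10⁸ = 1.04×10⁹ m.
d = 3.05 AU = 4.56×10¹¹ m.
L = 4πR_⋆²σT_⋆⁴ = 4π(1.04×10⁹)² × 5.67×10⁻⁸ × (9040)⁴ = 5.19×10²⁷ W.
S = L/(4πd²) = 1980 W m⁻².
Energy balance: absorbed = emitted ⇒ πR²·S(1−A) = 4πR²·σT_eq⁴, so T_eq⁴ = S(1−A)/(4σ).
T_eq = [1980 × 0.69 / (4 × 5.67×10⁻⁸)]^(1/4) = (6.03×10⁹)^(1/4) = 279 K.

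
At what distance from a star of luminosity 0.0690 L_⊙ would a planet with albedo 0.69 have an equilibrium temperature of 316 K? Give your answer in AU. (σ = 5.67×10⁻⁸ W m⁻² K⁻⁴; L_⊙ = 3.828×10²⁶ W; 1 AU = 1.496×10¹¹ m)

d ≈ 0.113 AU

L = 0.0690 × 3.828×10²⁶ = 2.64×10²⁵ W.
From T_eq⁴ = L(1−A)/(16πσd²): d = √[L(1−A)/(16πσT_eq⁴)].
d = √[2.64×10²⁵ × 0.31 / (16π × 5.67×10⁻⁸ × (316)⁴)] = 1.70×10¹⁰ m = 0.113 AU.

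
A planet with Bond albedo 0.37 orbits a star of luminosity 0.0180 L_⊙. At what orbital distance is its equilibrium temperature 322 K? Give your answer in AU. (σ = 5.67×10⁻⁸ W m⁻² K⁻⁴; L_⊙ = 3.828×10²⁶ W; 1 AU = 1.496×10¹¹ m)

L = 0.0180 × 3.828×10²⁶ = 6.89×10²⁴ W.
From T_eq⁴ = L(1−A)/(16πσd²): d = √[L(1−A)/(16πσT_eq⁴)].
d = √[6.89×10²⁴ × 0.63 / (16π × 5.67×10⁻⁸ × (322)⁴)] = 1.19×10¹⁰ m = 0.0796 AU.

d ≈ 0.0796 AU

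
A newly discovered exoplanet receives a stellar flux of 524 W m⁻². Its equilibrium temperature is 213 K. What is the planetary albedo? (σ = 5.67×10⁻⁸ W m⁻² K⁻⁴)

A ≈ 0.11

From T_eq⁴ = S(1−A)/(4σ): 1−A = 4σT_eq⁴/S.
1−A = 4 × 5.67×10⁻⁸ × (213)⁴ / 524 = 0.891.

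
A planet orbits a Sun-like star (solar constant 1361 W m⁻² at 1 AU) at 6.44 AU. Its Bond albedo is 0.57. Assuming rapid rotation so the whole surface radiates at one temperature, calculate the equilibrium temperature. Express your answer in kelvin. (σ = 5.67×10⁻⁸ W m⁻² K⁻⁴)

Flux at 6.44 AU: S = 1361/6.44² = 32.8 W m⁻².
Energy balance: absorbed = emitted ⇒ πR²·S(1−A) = 4πR²·σT_eq⁴, so T_eq⁴ = S(1−A)/(4σ).
T_eq = [32.8 × 0.43 / (4 × 5.67×10⁻⁸)]^(1/4) = (6.22×10⁷)^(1/4) = 88.8 K.

T_eq ≈ 88.8 K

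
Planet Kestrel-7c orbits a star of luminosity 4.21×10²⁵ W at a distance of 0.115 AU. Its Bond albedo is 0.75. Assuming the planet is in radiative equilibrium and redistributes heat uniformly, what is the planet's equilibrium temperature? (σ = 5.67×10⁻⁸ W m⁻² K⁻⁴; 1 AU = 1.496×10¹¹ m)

T_eq ≈ 334 K

d = 0.115 AU = 1.72×10¹⁰ m.
Flux: S = L/(4πd²) = 4.21×10²⁵/(4π×(1.72×10¹⁰)²) = 1.13×10⁴ W m⁻².
Energy balance: absorbed = emitted ⇒ πR²·S(1−A) = 4πR²·σT_eq⁴, so T_eq⁴ = S(1−A)/(4σ).
T_eq = [1.13×10⁴ × 0.25 / (4 × 5.67×10⁻⁸)]^(1/4) = (1.25×10¹⁰)^(1/4) = 334 K.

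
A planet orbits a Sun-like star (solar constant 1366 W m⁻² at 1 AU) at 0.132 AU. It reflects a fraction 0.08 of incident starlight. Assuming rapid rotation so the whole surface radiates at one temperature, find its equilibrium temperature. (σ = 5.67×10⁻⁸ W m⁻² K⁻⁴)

T_eq ≈ 751 K

Flux at 0.132 AU: S = 1366/0.132² = 7.84×10⁴ W m⁻².
Energy balance: absorbed = emitted ⇒ πR²·S(1−A) = 4πR²·σT_eq⁴, so T_eq⁴ = S(1−A)/(4σ).
T_eq = [7.84×10⁴ × 0.92 / (4 × 5.67×10⁻⁸)]^(1/4) = (3.18×10¹¹)^(1/4) = 751 K.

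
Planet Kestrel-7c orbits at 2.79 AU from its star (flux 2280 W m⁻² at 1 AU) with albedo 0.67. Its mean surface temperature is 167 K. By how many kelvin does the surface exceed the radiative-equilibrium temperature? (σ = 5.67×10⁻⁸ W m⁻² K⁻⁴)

S = 2280/2.79² = 292.9 W m⁻².
T_eq = [S(1−A)/(4σ)]^(1/4) = [292.9×0.33/(4×5.67×10⁻⁸)]^(1/4) = 143.7 K.
ΔT = T_surf − T_eq = 167 − 143.7.

ΔT ≈ 23.3 K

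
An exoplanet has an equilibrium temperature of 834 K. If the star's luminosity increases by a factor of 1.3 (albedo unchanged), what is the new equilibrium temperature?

T_eq ≈ 891 K

T_eq ∝ L^(1/4) · d^(−1/2).
T′ = 834 × 1.3^(1/4) = 891 K.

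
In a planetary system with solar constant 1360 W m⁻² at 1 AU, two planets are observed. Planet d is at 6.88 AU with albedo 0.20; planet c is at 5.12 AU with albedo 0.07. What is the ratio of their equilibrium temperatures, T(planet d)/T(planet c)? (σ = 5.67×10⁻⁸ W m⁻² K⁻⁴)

T_eq = [S₀(1−A)/(4σd²)]^(1/4), so T ∝ (1−A)^(1/4) / √d.
T₁ = [1360×0.80/(4×5.67×10⁻⁸×6.88²)]^(1/4) = 100.33 K.
T₂ = [1360×0.93/(4×5.67×10⁻⁸×5.12²)]^(1/4) = 120.77 K.

T₁/T₂ ≈ 0.831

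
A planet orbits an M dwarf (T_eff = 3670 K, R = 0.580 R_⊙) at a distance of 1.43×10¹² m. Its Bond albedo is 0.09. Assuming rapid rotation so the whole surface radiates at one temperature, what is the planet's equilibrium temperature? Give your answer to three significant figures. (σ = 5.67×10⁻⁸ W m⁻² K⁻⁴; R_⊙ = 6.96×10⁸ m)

R_⋆ = 0.580 × 6.96×10⁸ = 4.04×10⁸ m.
L = 4πR_⋆²σT_⋆⁴ = 4π(4.04×10⁸)² × 5.67×10⁻⁸ × (3670)⁴ = 2.11×10²⁵ W.
S = L/(4πd²) = 0.820 W m⁻².
Energy balance: absorbed = emitted ⇒ πR²·S(1−A) = 4πR²·σT_eq⁴, so T_eq⁴ = S(1−A)/(4σ).
T_eq = [0.820 × 0.91 / (4 × 5.67×10⁻⁸)]^(1/4) = (3.29×10⁶)^(1/4) = 42.6 K.

T_eq ≈ 42.6 K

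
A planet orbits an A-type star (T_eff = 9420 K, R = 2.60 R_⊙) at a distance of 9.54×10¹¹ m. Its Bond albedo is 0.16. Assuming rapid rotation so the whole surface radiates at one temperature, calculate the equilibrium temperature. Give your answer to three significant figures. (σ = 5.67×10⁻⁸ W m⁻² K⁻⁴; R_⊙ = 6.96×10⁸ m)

T_eq ≈ 278 K

R_⋆ = 2.60 × 6.96×10⁸ = 1.81×10⁹ m.
L = 4πR_⋆²σT_⋆⁴ = 4π(1.81×10⁹)² × 5.67×10⁻⁸ × (9420)⁴ = 1.84×10²⁸ W.
S = L/(4πd²) = 1610 W m⁻².
Energy balance: absorbed = emitted ⇒ πR²·S(1−A) = 4πR²·σT_eq⁴, so T_eq⁴ = S(1−A)/(4σ).
T_eq = [1610 × 0.84 / (4 × 5.67×10⁻⁸)]^(1/4) = (5.95×10⁹)^(1/4) = 278 K.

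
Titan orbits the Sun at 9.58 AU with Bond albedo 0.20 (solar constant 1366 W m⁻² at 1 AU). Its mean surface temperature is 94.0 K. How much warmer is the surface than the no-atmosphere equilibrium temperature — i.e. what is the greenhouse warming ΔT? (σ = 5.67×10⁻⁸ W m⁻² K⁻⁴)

S = 1366/9.58² = 14.88 W m⁻².
T_eq = [S(1−A)/(4σ)]^(1/4) = [14.88×0.80/(4×5.67×10⁻⁸)]^(1/4) = 85.1 K.
ΔT = T_surf − T_eq = 94 − 85.1.

ΔT ≈ 8.9 K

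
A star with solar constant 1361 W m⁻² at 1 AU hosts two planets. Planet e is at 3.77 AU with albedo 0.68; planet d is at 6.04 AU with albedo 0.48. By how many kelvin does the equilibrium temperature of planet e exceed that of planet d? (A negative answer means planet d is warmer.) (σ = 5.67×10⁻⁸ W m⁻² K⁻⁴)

T_eq = [S₀(1−A)/(4σd²)]^(1/4), so T ∝ (1−A)^(1/4) / √d.
T₁ = [1361×0.32/(4×5.67×10⁻⁸×3.77²)]^(1/4) = 107.81 K.
T₂ = [1361×0.52/(4×5.67×10⁻⁸×6.04²)]^(1/4) = 96.17 K.

ΔT ≈ 11.6 K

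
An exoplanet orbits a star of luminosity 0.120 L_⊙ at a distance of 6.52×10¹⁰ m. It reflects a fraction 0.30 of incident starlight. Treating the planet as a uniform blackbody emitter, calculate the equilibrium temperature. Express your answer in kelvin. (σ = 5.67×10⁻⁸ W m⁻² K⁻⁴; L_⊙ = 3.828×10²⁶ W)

T_eq ≈ 227 K

L = 0.120 × 3.828×10²⁶ = 4.59×10²⁵ W.
Flux: S = L/(4πd²) = 4.59×10²⁵/(4π×(6.52×10¹⁰)²) = 860 W m⁻².
Energy balance: absorbed = emitted ⇒ πR²·S(1−A) = 4πR²·σT_eq⁴, so T_eq⁴ = S(1−A)/(4σ).
T_eq = [860 × 0.70 / (4 × 5.67×10⁻⁸)]^(1/4) = (2.65×10⁹)^(1/4) = 227 K.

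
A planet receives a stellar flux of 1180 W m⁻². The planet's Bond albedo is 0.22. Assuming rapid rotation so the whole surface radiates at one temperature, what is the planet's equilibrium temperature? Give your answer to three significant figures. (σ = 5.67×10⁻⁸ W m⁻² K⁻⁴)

T_eq ≈ 252 K

Energy balance: absorbed = emitted ⇒ πR²·S(1−A) = 4πR²·σT_eq⁴, so T_eq⁴ = S(1−A)/(4σ).
T_eq = [1180 × 0.78 / (4 × 5.67×10⁻⁸)]^(1/4) = (4.06×10⁹)^(1/4) = 252 K.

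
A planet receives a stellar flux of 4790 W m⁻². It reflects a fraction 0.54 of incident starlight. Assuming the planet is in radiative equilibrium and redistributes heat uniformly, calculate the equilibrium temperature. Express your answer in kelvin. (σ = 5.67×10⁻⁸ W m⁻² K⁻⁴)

Energy balance: absorbed = emitted ⇒ πR²·S(1−A) = 4πR²·σT_eq⁴, so T_eq⁴ = S(1−A)/(4σ).
T_eq = [4790 × 0.46 / (4 × 5.67×10⁻⁸)]^(1/4) = (9.72×10⁹)^(1/4) = 314 K.

T_eq ≈ 314 K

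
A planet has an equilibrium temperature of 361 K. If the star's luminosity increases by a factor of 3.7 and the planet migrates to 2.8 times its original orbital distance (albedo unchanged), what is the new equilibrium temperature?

T_eq ≈ 299 K

T_eq ∝ L^(1/4) · d^(−1/2).
T′ = 361 × 3.7^(1/4) / 2.8^(1/2) = 299 K.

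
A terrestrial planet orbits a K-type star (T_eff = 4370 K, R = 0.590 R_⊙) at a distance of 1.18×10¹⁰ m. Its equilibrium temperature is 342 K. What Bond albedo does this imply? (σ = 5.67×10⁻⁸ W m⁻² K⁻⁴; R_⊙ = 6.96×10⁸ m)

A ≈ 0.88

R_⋆ = 0.590 × 6.96×10⁸ = 4.11×10⁸ m.
L = 4πR_⋆²σT_⋆⁴ = 4π(4.11×10⁸)² × 5.67×10⁻⁸ × (4370)⁴ = 4.38×10²⁵ W.
S = L/(4πd²) = 2.50×10⁴ W m⁻².
From T_eq⁴ = S(1−A)/(4σ): 1−A = 4σT_eq⁴/S.
1−A = 4 × 5.67×10⁻⁸ × (342)⁴ / 2.50×10⁴ = 0.124.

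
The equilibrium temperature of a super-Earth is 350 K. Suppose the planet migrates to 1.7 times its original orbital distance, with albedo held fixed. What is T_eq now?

T_eq ∝ L^(1/4) · d^(−1/2).
T′ = 350 / 1.7^(1/2) = 268 K.

T_eq ≈ 268 K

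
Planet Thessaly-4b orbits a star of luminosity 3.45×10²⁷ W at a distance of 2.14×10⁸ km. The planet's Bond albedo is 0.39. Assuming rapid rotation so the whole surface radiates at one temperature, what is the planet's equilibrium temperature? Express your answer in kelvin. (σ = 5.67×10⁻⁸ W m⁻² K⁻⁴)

d = 2.14×10⁸ km = 2.14×10¹¹ m.
Flux: S = L/(4πd²) = 3.45×10²⁷/(4π×(2.14×10¹¹)²) = 5990 W m⁻².
Energy balance: absorbed = emitted ⇒ πR²·S(1−A) = 4πR²·σT_eq⁴, so T_eq⁴ = S(1−A)/(4σ).
T_eq = [5990 × 0.61 / (4 × 5.67×10⁻⁸)]^(1/4) = (1.61×10¹⁰)^(1/4) = 356 K.

T_eq ≈ 356 K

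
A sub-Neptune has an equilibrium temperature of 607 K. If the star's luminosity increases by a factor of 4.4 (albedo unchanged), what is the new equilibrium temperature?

T_eq ≈ 879 K

T_eq ∝ L^(1/4) · d^(−1/2).
T′ = 607 × 4.4^(1/4) = 879 K.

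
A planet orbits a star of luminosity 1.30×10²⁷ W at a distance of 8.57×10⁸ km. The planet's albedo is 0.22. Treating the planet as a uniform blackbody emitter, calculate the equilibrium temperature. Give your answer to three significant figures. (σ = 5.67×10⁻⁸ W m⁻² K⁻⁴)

T_eq ≈ 148 K

d = 8.57×10⁸ km = 8.57×10¹¹ m.
Flux: S = L/(4πd²) = 1.30×10²⁷/(4π×(8.57×10¹¹)²) = 141 W m⁻².
Energy balance: absorbed = emitted ⇒ πR²·S(1−A) = 4πR²·σT_eq⁴, so T_eq⁴ = S(1−A)/(4σ).
T_eq = [141 × 0.78 / (4 × 5.67×10⁻⁸)]^(1/4) = (4.84×10⁸)^(1/4) = 148 K.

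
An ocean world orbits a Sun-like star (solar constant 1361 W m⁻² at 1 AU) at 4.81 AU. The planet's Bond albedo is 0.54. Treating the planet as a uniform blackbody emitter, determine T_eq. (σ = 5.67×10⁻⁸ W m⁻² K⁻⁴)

Flux at 4.81 AU: S = 1361/4.81² = 58.8 W m⁻².
Energy balance: absorbed = emitted ⇒ πR²·S(1−A) = 4πR²·σT_eq⁴, so T_eq⁴ = S(1−A)/(4σ).
T_eq = [58.8 × 0.46 / (4 × 5.67×10⁻⁸)]^(1/4) = (1.19×10⁸)^(1/4) = 105 K.

T_eq ≈ 105 K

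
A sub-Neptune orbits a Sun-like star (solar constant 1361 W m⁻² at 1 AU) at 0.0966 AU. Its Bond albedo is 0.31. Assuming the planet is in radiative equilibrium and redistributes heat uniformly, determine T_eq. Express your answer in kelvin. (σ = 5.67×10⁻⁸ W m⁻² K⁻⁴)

Flux at 0.0966 AU: S = 1361/0.0966² = 1.46×10⁵ W m⁻².
Energy balance: absorbed = emitted ⇒ πR²·S(1−A) = 4πR²·σT_eq⁴, so T_eq⁴ = S(1−A)/(4σ).
T_eq = [1.46×10⁵ × 0.69 / (4 × 5.67×10⁻⁸)]^(1/4) = (4.44×10¹¹)^(1/4) = 816 K.

T_eq ≈ 816 K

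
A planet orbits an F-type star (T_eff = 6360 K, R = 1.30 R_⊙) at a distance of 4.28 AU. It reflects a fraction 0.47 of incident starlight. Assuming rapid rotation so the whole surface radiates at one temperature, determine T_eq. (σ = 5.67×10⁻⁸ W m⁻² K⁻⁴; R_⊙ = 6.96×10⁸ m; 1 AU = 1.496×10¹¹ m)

R_⋆ = 1.30 × 6.96×10⁸ = 9.05×10⁸ m.
d = 4.28 AU = 6.40×10¹¹ m.
L = 4πR_⋆²σT_⋆⁴ = 4π(9.05×10⁸)² × 5.67×10⁻⁸ × (6360)⁴ = 9.54×10²⁶ W.
S = L/(4πd²) = 185 W m⁻².
Energy balance: absorbed = emitted ⇒ πR²·S(1−A) = 4πR²·σT_eq⁴, so T_eq⁴ = S(1−A)/(4σ).
T_eq = [185 × 0.53 / (4 × 5.67×10⁻⁸)]^(1/4) = (4.33×10⁸)^(1/4) = 144 K.

T_eq ≈ 144 K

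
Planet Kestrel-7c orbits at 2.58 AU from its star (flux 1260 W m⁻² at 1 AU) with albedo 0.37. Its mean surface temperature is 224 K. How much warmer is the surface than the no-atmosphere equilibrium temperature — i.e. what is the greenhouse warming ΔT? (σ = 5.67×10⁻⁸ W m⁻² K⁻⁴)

ΔT ≈ 72.6 K

S = 1260/2.58² = 189.3 W m⁻².
T_eq = [S(1−A)/(4σ)]^(1/4) = [189.3×0.63/(4×5.67×10⁻⁸)]^(1/4) = 151.4 K.
ΔT = T_surf − T_eq = 224 − 151.4.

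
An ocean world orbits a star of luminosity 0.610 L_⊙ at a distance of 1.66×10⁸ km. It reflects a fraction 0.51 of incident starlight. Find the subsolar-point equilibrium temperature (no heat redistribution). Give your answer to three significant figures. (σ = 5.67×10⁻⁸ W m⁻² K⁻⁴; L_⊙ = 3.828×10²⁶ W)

d = 1.66×10⁸ km = 1.66×10¹¹ m.
L = 0.610 × 3.828×10²⁶ = 2.34×10²⁶ W.
Flux: S = L/(4πd²) = 2.34×10²⁶/(4π×(1.66×10¹¹)²) = 674 W m⁻².
At the subsolar point the surface absorbs S(1−A) and emits σT⁴ per unit area — no factor of 4, since only the local patch is in balance.
T = [674 × 0.49 / 5.67×10⁻⁸]^(1/4) = (5.83×10⁹)^(1/4) = 276 K.

T_ss ≈ 276 K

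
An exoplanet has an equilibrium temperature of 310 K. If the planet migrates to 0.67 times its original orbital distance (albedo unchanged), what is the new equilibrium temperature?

T_eq ∝ L^(1/4) · d^(−1/2).
T′ = 310 / 0.67^(1/2) = 379 K.

T_eq ≈ 379 K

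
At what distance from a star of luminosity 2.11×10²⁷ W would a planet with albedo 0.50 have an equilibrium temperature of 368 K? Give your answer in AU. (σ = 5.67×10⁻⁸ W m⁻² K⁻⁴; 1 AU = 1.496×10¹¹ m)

From T_eq⁴ = L(1−A)/(16πσd²): d = √[L(1−A)/(16πσT_eq⁴)].
d = √[2.11×10²⁷ × 0.50 / (16π × 5.67×10⁻⁸ × (368)⁴)] = 1.42×10¹¹ m = 0.950 AU.

d ≈ 0.950 AU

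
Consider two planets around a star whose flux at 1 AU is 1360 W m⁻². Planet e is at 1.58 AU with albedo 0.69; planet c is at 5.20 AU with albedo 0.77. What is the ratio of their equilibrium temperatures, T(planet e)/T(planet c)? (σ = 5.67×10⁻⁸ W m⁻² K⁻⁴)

T_eq = [S₀(1−A)/(4σd²)]^(1/4), so T ∝ (1−A)^(1/4) / √d.
T₁ = [1360×0.31/(4×5.67×10⁻⁸×1.58²)]^(1/4) = 165.19 K.
T₂ = [1360×0.23/(4×5.67×10⁻⁸×5.20²)]^(1/4) = 84.51 K.

T₁/T₂ ≈ 1.955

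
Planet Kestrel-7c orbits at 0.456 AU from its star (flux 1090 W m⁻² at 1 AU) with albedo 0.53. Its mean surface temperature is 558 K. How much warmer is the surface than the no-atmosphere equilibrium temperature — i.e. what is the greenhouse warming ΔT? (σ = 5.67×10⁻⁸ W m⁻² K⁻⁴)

ΔT ≈ 235.2 K

S = 1090/0.456² = 5242 W m⁻².
T_eq = [S(1−A)/(4σ)]^(1/4) = [5242×0.47/(4×5.67×10⁻⁸)]^(1/4) = 322.8 K.
ΔT = T_surf − T_eq = 558 − 322.8.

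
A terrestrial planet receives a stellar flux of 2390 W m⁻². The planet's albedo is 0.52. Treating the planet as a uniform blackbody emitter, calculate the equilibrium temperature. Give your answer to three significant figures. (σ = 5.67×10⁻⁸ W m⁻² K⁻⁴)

Energy balance: absorbed = emitted ⇒ πR²·S(1−A) = 4πR²·σT_eq⁴, so T_eq⁴ = S(1−A)/(4σ).
T_eq = [2390 × 0.48 / (4 × 5.67×10⁻⁸)]^(1/4) = (5.06×10⁹)^(1/4) = 267 K.

T_eq ≈ 267 K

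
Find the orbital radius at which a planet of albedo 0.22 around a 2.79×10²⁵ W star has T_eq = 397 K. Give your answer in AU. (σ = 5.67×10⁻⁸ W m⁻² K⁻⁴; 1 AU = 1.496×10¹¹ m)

d ≈ 0.117 AU

From T_eq⁴ = L(1−A)/(16πσd²): d = √[L(1−A)/(16πσT_eq⁴)].
d = √[2.79×10²⁵ × 0.78 / (16π × 5.67×10⁻⁸ × (397)⁴)] = 1.75×10¹⁰ m = 0.117 AU.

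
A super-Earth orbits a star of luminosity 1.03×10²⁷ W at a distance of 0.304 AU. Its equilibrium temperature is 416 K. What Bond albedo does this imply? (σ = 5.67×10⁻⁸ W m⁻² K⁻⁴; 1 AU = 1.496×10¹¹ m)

d = 0.304 AU = 4.55×10¹⁰ m.
Flux: S = L/(4πd²) = 1.03×10²⁷/(4π×(4.55×10¹⁰)²) = 3.96×10⁴ W m⁻².
From T_eq⁴ = S(1−A)/(4σ): 1−A = 4σT_eq⁴/S.
1−A = 4 × 5.67×10⁻⁸ × (416)⁴ / 3.96×10⁴ = 0.171.

A ≈ 0.83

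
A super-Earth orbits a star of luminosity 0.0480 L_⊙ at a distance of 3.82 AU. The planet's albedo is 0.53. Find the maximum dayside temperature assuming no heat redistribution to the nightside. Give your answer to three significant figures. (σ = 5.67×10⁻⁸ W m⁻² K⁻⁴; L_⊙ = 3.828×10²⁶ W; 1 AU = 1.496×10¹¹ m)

d = 3.82 AU = 5.71×10¹¹ m.
L = 0.0480 × 3.828×10²⁶ = 1.84×10²⁵ W.
Flux: S = L/(4πd²) = 1.84×10²⁵/(4π×(5.71×10¹¹)²) = 4.48 W m⁻².
With no redistribution each surface element balances locally: S(1−A) = σT⁴.
T = [4.48 × 0.47 / 5.67×10⁻⁸]^(1/4) = (3.71×10⁷)^(1/4) = 78.1 K.

T_ss ≈ 78.1 K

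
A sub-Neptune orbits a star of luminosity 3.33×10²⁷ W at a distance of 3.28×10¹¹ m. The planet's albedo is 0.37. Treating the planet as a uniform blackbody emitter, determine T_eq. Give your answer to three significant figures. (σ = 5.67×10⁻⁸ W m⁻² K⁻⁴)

Flux: S = L/(4πd²) = 3.33×10²⁷/(4π×(3.28×10¹¹)²) = 2460 W m⁻².
Energy balance: absorbed = emitted ⇒ πR²·S(1−A) = 4πR²·σT_eq⁴, so T_eq⁴ = S(1−A)/(4σ).
T_eq = [2460 × 0.63 / (4 × 5.67×10⁻⁸)]^(1/4) = (6.84×10⁹)^(1/4) = 288 K.

T_eq ≈ 288 K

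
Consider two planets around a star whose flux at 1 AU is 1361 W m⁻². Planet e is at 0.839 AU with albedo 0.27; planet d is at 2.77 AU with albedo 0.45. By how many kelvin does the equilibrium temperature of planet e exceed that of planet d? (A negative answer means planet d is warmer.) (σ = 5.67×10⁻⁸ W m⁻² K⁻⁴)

ΔT ≈ 136.9 K

T_eq = [S₀(1−A)/(4σd²)]^(1/4), so T ∝ (1−A)^(1/4) / √d.
T₁ = [1361×0.73/(4×5.67×10⁻⁸×0.839²)]^(1/4) = 280.87 K.
T₂ = [1361×0.55/(4×5.67×10⁻⁸×2.77²)]^(1/4) = 144.01 K.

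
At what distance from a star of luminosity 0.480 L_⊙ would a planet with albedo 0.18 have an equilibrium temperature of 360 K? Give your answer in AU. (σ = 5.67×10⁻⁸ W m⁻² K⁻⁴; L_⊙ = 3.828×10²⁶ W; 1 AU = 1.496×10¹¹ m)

d ≈ 0.375 AU

L = 0.480 × 3.828×10²⁶ = 1.84×10²⁶ W.
From T_eq⁴ = L(1−A)/(16πσd²): d = √[L(1−A)/(16πσT_eq⁴)].
d = √[1.84×10²⁶ × 0.82 / (16π × 5.67×10⁻⁸ × (360)⁴)] = 5.61×10¹⁰ m = 0.375 AU.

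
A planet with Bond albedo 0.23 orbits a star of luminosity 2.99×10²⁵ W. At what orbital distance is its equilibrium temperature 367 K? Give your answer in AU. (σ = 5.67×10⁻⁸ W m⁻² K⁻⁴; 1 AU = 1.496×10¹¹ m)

From T_eq⁴ = L(1−A)/(16πσd²): d = √[L(1−A)/(16πσT_eq⁴)].
d = √[2.99×10²⁵ × 0.77 / (16π × 5.67×10⁻⁸ × (367)⁴)] = 2.11×10¹⁰ m = 0.141 AU.

d ≈ 0.141 AU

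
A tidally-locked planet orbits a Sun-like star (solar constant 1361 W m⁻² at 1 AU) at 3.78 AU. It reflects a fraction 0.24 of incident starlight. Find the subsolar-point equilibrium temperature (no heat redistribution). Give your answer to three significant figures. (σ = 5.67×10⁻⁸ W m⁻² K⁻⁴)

T_ss ≈ 189 K

Flux at 3.78 AU: S = 1361/3.78² = 95.3 W m⁻².
At the subsolar point the surface absorbs S(1−A) and emits σT⁴ per unit area — no factor of 4, since only the local patch is in balance.
T = [95.3 × 0.76 / 5.67×10⁻⁸]^(1/4) = (1.28×10⁹)^(1/4) = 189 K.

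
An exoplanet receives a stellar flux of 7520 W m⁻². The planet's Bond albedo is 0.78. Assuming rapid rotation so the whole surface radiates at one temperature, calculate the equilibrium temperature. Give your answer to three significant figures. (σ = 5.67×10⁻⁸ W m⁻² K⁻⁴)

T_eq ≈ 292 K

Energy balance: absorbed = emitted ⇒ πR²·S(1−A) = 4πR²·σT_eq⁴, so T_eq⁴ = S(1−A)/(4σ).
T_eq = [7520 × 0.22 / (4 × 5.67×10⁻⁸)]^(1/4) = (7.29×10⁹)^(1/4) = 292 K.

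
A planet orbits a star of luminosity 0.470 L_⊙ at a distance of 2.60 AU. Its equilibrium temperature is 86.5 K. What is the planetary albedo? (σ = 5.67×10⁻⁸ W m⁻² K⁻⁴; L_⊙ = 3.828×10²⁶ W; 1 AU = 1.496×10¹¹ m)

d = 2.60 AU = 3.89×10¹¹ m.
L = 0.470 × 3.828×10²⁶ = 1.80×10²⁶ W.
Flux: S = L/(4πd²) = 1.80×10²⁶/(4π×(3.89×10¹¹)²) = 94.6 W m⁻².
From T_eq⁴ = S(1−A)/(4σ): 1−A = 4σT_eq⁴/S.
1−A = 4 × 5.67×10⁻⁸ × (86.5)⁴ / 94.6 = 0.134.

A ≈ 0.87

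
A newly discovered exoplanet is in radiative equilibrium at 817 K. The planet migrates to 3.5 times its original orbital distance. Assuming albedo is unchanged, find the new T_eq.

T_eq ≈ 437 K

T_eq ∝ L^(1/4) · d^(−1/2).
T′ = 817 / 3.5^(1/2) = 437 K.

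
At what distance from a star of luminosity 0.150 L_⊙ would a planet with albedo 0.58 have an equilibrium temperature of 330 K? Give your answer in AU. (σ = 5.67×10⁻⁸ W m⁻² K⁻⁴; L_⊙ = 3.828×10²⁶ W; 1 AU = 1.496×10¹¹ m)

L = 0.150 × 3.828×10²⁶ = 5.74×10²⁵ W.
From T_eq⁴ = L(1−A)/(16πσd²): d = √[L(1−A)/(16πσT_eq⁴)].
d = √[5.74×10²⁵ × 0.42 / (16π × 5.67×10⁻⁸ × (330)⁴)] = 2.67×10¹⁰ m = 0.179 AU.

d ≈ 0.179 AU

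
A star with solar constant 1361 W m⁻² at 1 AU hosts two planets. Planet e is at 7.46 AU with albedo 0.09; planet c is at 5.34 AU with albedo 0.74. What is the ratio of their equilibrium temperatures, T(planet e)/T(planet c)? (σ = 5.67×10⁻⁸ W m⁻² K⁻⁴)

T₁/T₂ ≈ 1.157

T_eq = [S₀(1−A)/(4σd²)]^(1/4), so T ∝ (1−A)^(1/4) / √d.
T₁ = [1361×0.91/(4×5.67×10⁻⁸×7.46²)]^(1/4) = 99.53 K.
T₂ = [1361×0.26/(4×5.67×10⁻⁸×5.34²)]^(1/4) = 86.01 K.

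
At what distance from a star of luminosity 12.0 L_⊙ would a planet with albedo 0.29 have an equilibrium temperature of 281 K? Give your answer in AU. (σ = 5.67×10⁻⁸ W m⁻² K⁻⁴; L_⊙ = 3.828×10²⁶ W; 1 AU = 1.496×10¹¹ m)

L = 12.0 × 3.828×10²⁶ = 4.59×10²⁷ W.
From T_eq⁴ = L(1−A)/(16πσd²): d = √[L(1−A)/(16πσT_eq⁴)].
d = √[4.59×10²⁷ × 0.71 / (16π × 5.67×10⁻⁸ × (281)⁴)] = 4.28×10¹¹ m = 2.86 AU.

d ≈ 2.86 AU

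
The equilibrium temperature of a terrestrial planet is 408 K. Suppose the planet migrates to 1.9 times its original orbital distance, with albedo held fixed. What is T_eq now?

T_eq ∝ L^(1/4) · d^(−1/2).
T′ = 408 / 1.9^(1/2) = 296 K.

T_eq ≈ 296 K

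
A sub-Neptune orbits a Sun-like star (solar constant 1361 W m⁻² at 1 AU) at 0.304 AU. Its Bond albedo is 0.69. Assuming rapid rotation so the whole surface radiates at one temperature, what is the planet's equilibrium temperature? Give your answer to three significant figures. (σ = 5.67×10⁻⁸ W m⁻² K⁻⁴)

T_eq ≈ 377 K

Flux at 0.304 AU: S = 1361/0.304² = 1.47×10⁴ W m⁻².
Energy balance: absorbed = emitted ⇒ πR²·S(1−A) = 4πR²·σT_eq⁴, so T_eq⁴ = S(1−A)/(4σ).
T_eq = [1.47×10⁴ × 0.31 / (4 × 5.67×10⁻⁸)]^(1/4) = (2.01×10¹⁰)^(1/4) = 377 K.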